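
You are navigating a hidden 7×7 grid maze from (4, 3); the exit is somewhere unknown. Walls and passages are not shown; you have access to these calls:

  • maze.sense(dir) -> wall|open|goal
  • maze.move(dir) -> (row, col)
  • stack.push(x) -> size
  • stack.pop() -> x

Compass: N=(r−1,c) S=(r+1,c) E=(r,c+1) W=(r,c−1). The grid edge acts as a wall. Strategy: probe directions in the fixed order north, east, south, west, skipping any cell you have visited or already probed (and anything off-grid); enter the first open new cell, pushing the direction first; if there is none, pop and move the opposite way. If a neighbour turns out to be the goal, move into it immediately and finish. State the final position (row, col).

→ maze.sense(dir=north)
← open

→ stack.push(x=north)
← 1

→ maze.move(dir=north)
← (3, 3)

→ maze.sense(dir=north)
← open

→ stack.push(x=north)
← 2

→ maze.move(dir=north)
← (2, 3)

→ maze.sense(dir=north)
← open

→ stack.push(x=north)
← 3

→ maze.move(dir=north)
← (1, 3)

→ maze.sense(dir=north)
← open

→ stack.push(x=north)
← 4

→ maze.move(dir=north)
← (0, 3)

→ maze.sense(dir=east)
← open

→ stack.push(x=east)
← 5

→ maze.move(dir=east)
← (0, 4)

→ maze.sense(dir=east)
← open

→ stack.push(x=east)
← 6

→ maze.move(dir=east)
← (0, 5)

→ maze.sense(dir=east)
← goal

→ maze.move(dir=east)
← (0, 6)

Answer: (0, 6)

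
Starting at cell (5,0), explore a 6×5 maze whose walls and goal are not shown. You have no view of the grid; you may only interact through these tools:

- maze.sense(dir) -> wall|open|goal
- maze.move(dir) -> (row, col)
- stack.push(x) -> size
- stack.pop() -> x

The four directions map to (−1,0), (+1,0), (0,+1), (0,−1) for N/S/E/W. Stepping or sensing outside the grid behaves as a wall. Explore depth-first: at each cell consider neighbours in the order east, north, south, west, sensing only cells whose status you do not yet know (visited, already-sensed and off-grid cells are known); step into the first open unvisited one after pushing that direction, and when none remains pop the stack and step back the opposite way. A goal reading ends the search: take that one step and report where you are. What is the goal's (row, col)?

Do: maze.sense[east]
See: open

Do: stack.push[east]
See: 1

Do: maze.move[east]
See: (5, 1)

Do: maze.sense[east]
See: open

Do: stack.push[east]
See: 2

Do: maze.move[east]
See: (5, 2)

Do: maze.sense[east]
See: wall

Do: maze.sense[north]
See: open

Do: stack.push[north]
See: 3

Do: maze.move[north]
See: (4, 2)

Do: maze.sense[east]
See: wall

Do: maze.sense[north]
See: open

Do: stack.push[north]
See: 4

Do: maze.move[north]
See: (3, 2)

Do: maze.sense[east]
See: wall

Do: maze.sense[north]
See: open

Do: stack.push[north]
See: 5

Do: maze.move[north]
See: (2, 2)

Do: maze.sense[east]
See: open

Do: stack.push[east]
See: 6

Do: maze.move[east]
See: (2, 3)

Do: maze.sense[east]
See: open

Do: stack.push[east]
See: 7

Do: maze.move[east]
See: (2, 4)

Do: maze.sense[north]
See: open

Do: stack.push[north]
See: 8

Do: maze.move[north]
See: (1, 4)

Do: maze.sense[north]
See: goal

Do: maze.move[north]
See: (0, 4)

Answer: (0, 4)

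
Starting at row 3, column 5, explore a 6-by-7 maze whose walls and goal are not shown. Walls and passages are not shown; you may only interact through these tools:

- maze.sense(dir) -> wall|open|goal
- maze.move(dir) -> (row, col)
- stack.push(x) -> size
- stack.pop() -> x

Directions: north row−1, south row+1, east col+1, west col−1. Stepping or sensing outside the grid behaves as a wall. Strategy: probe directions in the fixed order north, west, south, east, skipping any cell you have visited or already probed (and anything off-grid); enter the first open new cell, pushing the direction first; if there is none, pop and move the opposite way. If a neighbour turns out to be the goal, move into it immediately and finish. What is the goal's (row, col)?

Then maze.sense using dir=north, and get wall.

Invoking maze.sense using dir=west, yielding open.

Invoking stack.push using x=west, yielding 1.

Now I run maze.move using dir=west, and observe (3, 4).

I run maze.sense using dir=north, giving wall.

Next I call maze.sense using dir=west, — result: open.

I call stack.push using x=west, and get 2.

I try maze.move using dir=west, — result: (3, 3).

Calling maze.sense using dir=north, → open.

Now I run stack.push using x=north, and see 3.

I invoke maze.move using dir=north, which returns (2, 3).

Then maze.sense using dir=north, and see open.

I try stack.push using x=north, and see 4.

Using maze.move using dir=north, giving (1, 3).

Next I call maze.sense using dir=north, yielding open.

I try stack.push using x=north, giving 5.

Now I run maze.move using dir=north, which returns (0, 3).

I call maze.sense using dir=west, → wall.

I use maze.sense using dir=east, giving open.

I try stack.push using x=east, which returns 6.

I try maze.move using dir=east, giving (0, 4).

I call maze.sense using dir=south, and get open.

Now I run stack.push using x=south, — result: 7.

Now I run maze.move using dir=south, : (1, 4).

Then maze.sense using dir=east, — result: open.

Now I run stack.push using x=east, and observe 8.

I call maze.move using dir=east, and get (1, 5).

I run maze.sense using dir=north, and get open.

I call stack.push using x=north, and see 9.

Then maze.move using dir=north, — result: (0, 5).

Using maze.sense using dir=east, and observe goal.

Now I run maze.move using dir=east, which returns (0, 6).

Answer: (0, 6)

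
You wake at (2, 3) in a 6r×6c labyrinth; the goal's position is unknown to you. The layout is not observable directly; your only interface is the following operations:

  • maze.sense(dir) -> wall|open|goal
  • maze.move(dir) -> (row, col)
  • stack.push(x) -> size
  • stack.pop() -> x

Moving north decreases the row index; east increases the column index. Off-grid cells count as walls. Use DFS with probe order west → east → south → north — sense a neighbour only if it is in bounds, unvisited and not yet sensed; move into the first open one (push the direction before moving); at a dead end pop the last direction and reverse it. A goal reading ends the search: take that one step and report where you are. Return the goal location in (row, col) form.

Act: maze.sense[dir: west]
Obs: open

Act: stack.push[x: west]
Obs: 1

Act: maze.move[dir: west]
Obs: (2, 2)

Act: maze.sense[dir: west]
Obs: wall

Act: maze.sense[dir: south]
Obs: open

Act: stack.push[x: south]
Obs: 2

Act: maze.move[dir: south]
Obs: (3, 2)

Act: maze.sense[dir: west]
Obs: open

Act: stack.push[x: west]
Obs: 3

Act: maze.move[dir: west]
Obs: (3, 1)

Act: maze.sense[dir: west]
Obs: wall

Act: maze.sense[dir: south]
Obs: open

Act: stack.push[x: south]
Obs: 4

Act: maze.move[dir: south]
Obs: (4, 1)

Act: maze.sense[dir: west]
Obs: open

Act: stack.push[x: west]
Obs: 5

Act: maze.move[dir: west]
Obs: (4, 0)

Act: maze.sense[dir: south]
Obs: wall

Act: stack.pop[]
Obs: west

Act: maze.move[dir: east]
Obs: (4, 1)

Act: maze.sense[dir: east]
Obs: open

Act: stack.push[x: east]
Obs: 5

Act: maze.move[dir: east]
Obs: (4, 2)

Act: maze.sense[dir: east]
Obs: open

Act: stack.push[x: east]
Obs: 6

Act: maze.move[dir: east]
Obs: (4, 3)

Act: maze.sense[dir: east]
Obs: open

Act: stack.push[x: east]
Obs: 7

Act: maze.move[dir: east]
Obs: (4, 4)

Act: maze.sense[dir: east]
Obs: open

Act: stack.push[x: east]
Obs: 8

Act: maze.move[dir: east]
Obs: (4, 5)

Act: maze.sense[dir: south]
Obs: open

Act: stack.push[x: south]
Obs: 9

Act: maze.move[dir: south]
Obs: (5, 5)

Act: maze.sense[dir: west]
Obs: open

Act: stack.push[x: west]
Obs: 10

Act: maze.move[dir: west]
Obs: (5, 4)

Act: maze.sense[dir: west]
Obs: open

Act: stack.push[x: west]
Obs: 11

Act: maze.move[dir: west]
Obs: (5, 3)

Act: maze.sense[dir: west]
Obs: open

Act: stack.push[x: west]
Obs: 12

Act: maze.move[dir: west]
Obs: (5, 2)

Act: maze.sense[dir: west]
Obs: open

Act: stack.push[x: west]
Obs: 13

Act: maze.move[dir: west]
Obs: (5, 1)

Act: stack.pop[]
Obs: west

Act: maze.move[dir: east]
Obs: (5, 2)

Act: stack.pop[]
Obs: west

Act: maze.move[dir: east]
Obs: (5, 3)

Act: stack.pop[]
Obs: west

Act: maze.move[dir: east]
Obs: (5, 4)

Act: stack.pop[]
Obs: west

Act: maze.move[dir: east]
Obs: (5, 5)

Act: stack.pop[]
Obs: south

Act: maze.move[dir: north]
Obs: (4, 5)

Act: maze.sense[dir: north]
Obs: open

Act: stack.push[x: north]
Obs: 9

Act: maze.move[dir: north]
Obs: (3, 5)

Act: maze.sense[dir: west]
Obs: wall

Act: maze.sense[dir: north]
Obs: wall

Act: stack.pop[]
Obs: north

Act: maze.move[dir: south]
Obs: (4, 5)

Act: stack.pop[]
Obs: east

Act: maze.move[dir: west]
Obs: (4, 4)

Act: stack.pop[]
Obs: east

Act: maze.move[dir: west]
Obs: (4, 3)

Act: maze.sense[dir: north]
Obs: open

Act: stack.push[x: north]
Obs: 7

Act: maze.move[dir: north]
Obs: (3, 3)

Act: stack.pop[]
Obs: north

Act: maze.move[dir: south]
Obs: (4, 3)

Act: stack.pop[]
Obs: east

Act: maze.move[dir: west]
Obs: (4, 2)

Act: stack.pop[]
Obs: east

Act: maze.move[dir: west]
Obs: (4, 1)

Act: stack.pop[]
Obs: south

Act: maze.move[dir: north]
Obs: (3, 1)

Act: stack.pop[]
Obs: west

Act: maze.move[dir: east]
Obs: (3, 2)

Act: stack.pop[]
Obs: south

Act: maze.move[dir: north]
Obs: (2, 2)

Act: maze.sense[dir: north]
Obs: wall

Act: stack.pop[]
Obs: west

Act: maze.move[dir: east]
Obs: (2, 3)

Act: maze.sense[dir: east]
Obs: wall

Act: maze.sense[dir: north]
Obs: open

Act: stack.push[x: north]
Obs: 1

Act: maze.move[dir: north]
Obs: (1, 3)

Act: maze.sense[dir: east]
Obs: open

Act: stack.push[x: east]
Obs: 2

Act: maze.move[dir: east]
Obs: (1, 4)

Act: maze.sense[dir: east]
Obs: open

Act: stack.push[x: east]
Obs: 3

Act: maze.move[dir: east]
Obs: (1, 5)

Act: maze.sense[dir: north]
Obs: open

Act: stack.push[x: north]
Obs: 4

Act: maze.move[dir: north]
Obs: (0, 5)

Act: maze.sense[dir: west]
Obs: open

Act: stack.push[x: west]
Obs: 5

Act: maze.move[dir: west]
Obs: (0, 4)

Act: maze.sense[dir: west]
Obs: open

Act: stack.push[x: west]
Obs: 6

Act: maze.move[dir: west]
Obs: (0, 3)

Act: maze.sense[dir: west]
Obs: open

Act: stack.push[x: west]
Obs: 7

Act: maze.move[dir: west]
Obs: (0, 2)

Act: maze.sense[dir: west]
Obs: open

Act: stack.push[x: west]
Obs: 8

Act: maze.move[dir: west]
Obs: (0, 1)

Act: maze.sense[dir: west]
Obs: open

Act: stack.push[x: west]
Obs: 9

Act: maze.move[dir: west]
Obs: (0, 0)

Act: maze.sense[dir: south]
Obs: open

Act: stack.push[x: south]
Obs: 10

Act: maze.move[dir: south]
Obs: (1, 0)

Act: maze.sense[dir: east]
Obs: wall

Act: maze.sense[dir: south]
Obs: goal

Act: maze.move[dir: south]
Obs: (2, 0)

Answer: (2, 0)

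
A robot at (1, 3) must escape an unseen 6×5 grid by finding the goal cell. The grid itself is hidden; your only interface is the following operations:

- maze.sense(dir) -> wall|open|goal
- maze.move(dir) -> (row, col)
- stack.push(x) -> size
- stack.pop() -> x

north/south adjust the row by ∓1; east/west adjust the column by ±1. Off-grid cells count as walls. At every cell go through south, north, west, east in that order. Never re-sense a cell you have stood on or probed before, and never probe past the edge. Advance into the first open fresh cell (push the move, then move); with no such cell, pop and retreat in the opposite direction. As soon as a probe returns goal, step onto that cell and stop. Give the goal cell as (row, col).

>>> maze.sense dir→south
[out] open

>>> stack.push x→south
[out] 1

>>> maze.move dir→south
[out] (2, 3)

>>> maze.sense dir→south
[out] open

>>> stack.push x→south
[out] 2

>>> maze.move dir→south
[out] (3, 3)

>>> maze.sense dir→south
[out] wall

>>> maze.sense dir→west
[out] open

>>> stack.push x→west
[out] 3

>>> maze.move dir→west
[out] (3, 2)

>>> maze.sense dir→south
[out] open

>>> stack.push x→south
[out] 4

>>> maze.move dir→south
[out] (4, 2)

>>> maze.sense dir→south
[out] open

>>> stack.push x→south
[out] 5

>>> maze.move dir→south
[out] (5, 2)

>>> maze.sense dir→west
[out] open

>>> stack.push x→west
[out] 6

>>> maze.move dir→west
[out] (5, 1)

>>> maze.sense dir→north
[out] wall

>>> maze.sense dir→west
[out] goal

>>> maze.move dir→west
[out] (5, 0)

Answer: (5, 0)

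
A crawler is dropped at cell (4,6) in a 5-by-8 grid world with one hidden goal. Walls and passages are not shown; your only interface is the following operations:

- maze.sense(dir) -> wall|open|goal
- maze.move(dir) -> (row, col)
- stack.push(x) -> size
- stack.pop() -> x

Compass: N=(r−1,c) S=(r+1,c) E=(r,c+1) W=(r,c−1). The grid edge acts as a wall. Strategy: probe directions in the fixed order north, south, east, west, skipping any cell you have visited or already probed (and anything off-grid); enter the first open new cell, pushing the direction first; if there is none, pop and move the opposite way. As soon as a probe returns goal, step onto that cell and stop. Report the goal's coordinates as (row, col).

Next I call maze.sense(dir=north), → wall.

Now I run maze.sense(dir=east), yielding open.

I invoke stack.push(x=east), : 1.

I use maze.move(dir=east), and get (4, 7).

I call maze.sense(dir=north), : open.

Then stack.push(x=north), giving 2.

Calling maze.move(dir=north), yielding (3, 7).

I try maze.sense(dir=north), and get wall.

I run stack.pop, giving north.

I invoke maze.move(dir=south), → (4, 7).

Invoking stack.pop, and see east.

I invoke maze.move(dir=west), — result: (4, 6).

Then maze.sense(dir=west), → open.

Now I run stack.push(x=west), → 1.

I try maze.move(dir=west), and observe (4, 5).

Now I run maze.sense(dir=north), : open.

I use stack.push(x=north), and observe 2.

Invoking maze.move(dir=north), giving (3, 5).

Then maze.sense(dir=north), — result: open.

I use stack.push(x=north), and get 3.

I use maze.move(dir=north), and see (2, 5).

Now I run maze.sense(dir=north), — result: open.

Now I run stack.push(x=north), and see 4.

I call maze.move(dir=north), giving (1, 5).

Invoking maze.sense(dir=north), → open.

Now I run stack.push(x=north), and see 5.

Now I run maze.move(dir=north), and get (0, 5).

I invoke maze.sense(dir=east), — result: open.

I use stack.push(x=east), and see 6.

I try maze.move(dir=east), and get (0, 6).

Now I run maze.sense(dir=south), — result: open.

I use stack.push(x=south), and observe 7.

Calling maze.move(dir=south), yielding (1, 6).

Using maze.sense(dir=south), which returns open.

I try stack.push(x=south), giving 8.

I invoke maze.move(dir=south), — result: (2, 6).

Calling stack.pop, and see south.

Next I call maze.move(dir=north), : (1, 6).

Calling maze.sense(dir=east), → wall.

Then stack.pop(), and get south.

Calling maze.move(dir=north), giving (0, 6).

I try maze.sense(dir=east), which returns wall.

I run stack.pop, and observe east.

I run maze.move(dir=west), → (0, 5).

I call maze.sense(dir=west), which returns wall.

I invoke stack.pop, and observe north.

Invoking maze.move(dir=south), which returns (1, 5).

I invoke maze.sense(dir=west), : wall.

Then stack.pop, giving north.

I invoke maze.move(dir=south), — result: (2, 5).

Then maze.sense(dir=west), and see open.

I run stack.push(x=west), : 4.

I use maze.move(dir=west), → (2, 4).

I invoke maze.sense(dir=south), giving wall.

I invoke maze.sense(dir=west), which returns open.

Calling stack.push(x=west), — result: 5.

Next I call maze.move(dir=west), yielding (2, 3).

Now I run maze.sense(dir=north), yielding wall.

Then maze.sense(dir=south), and get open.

Then stack.push(x=south), and get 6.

I try maze.move(dir=south), giving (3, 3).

I call maze.sense(dir=south), and get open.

Calling stack.push(x=south), and see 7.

I call maze.move(dir=south), yielding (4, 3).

Invoking maze.sense(dir=east), and observe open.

I run stack.push(x=east), — result: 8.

I try maze.move(dir=east), and get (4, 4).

Calling stack.pop, : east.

I try maze.move(dir=west), : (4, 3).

I run maze.sense(dir=west), and get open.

I try stack.push(x=west), yielding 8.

Using maze.move(dir=west), — result: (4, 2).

Next I call maze.sense(dir=north), giving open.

Now I run stack.push(x=north), giving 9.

I try maze.move(dir=north), giving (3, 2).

I try maze.sense(dir=north), and see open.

I try stack.push(x=north), yielding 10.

Calling maze.move(dir=north), and get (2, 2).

Invoking maze.sense(dir=north), and observe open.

Using stack.push(x=north), which returns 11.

Now I run maze.move(dir=north), and see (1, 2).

I use maze.sense(dir=north), giving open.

I try stack.push(x=north), giving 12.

Using maze.move(dir=north), which returns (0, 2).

I invoke maze.sense(dir=east), — result: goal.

Next I call maze.move(dir=east), and see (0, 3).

Answer: (0, 3)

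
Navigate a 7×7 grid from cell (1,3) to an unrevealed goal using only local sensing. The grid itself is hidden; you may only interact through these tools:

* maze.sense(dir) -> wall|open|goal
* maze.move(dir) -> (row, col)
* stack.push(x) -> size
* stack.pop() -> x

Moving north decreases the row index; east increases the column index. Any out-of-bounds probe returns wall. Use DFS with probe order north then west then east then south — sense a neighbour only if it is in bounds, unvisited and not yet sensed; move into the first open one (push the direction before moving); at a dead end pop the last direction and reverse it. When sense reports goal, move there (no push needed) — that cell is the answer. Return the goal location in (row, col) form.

I invoke sense passing dir='north', giving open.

Then push passing x='north', which returns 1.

Using move passing dir='north', and observe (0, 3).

I run sense passing dir='west', which returns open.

Calling push passing x='west', which returns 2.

Then move passing dir='west', yielding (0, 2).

I use sense passing dir='west', giving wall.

Then sense passing dir='south', → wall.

I use pop(), giving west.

Calling move passing dir='east', giving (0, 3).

I invoke sense passing dir='east', and get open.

Using push passing x='east', and see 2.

Now I run move passing dir='east', and see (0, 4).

Invoking sense passing dir='east', and get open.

Invoking push passing x='east', — result: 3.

I use move passing dir='east', and observe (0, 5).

I run sense passing dir='east', and get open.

I call push passing x='east', and see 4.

Now I run move passing dir='east', — result: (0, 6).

I call sense passing dir='south', : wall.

I use pop(), : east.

Then move passing dir='west', — result: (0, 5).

I use sense passing dir='south', and observe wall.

Next I call pop(), and observe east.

I call move passing dir='west', yielding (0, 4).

Using sense passing dir='south', yielding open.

Using push passing x='south', yielding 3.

Using move passing dir='south', and see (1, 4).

I try sense passing dir='south', — result: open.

I use push passing x='south', and see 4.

Then move passing dir='south', : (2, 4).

I run sense passing dir='west', which returns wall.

Now I run sense passing dir='east', yielding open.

Calling push passing x='east', — result: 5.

Next I call move passing dir='east', and get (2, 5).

I use sense passing dir='east', yielding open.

Now I run push passing x='east', → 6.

I try move passing dir='east', : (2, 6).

Using sense passing dir='south', giving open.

Using push passing x='south', : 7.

I call move passing dir='south', which returns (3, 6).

Using sense passing dir='west', which returns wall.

Calling sense passing dir='south', yielding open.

Next I call push passing x='south', — result: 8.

I run move passing dir='south', : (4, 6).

Invoking sense passing dir='west', yielding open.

Invoking push passing x='west', — result: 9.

Next I call move passing dir='west', : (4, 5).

I run sense passing dir='west', giving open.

Then push passing x='west', yielding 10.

Next I call move passing dir='west', : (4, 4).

I run sense passing dir='north', and observe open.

Calling push passing x='north', → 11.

I call move passing dir='north', — result: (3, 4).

Invoking sense passing dir='west', giving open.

I invoke push passing x='west', which returns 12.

Now I run move passing dir='west', and observe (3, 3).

I run sense passing dir='west', yielding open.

Now I run push passing x='west', — result: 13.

I call move passing dir='west', : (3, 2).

Then sense passing dir='north', and get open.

I use push passing x='north', which returns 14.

Now I run move passing dir='north', yielding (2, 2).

Next I call sense passing dir='west', : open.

I try push passing x='west', and see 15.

Calling move passing dir='west', yielding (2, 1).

Using sense passing dir='north', and get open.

I call push passing x='north', giving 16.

Invoking move passing dir='north', → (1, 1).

I try sense passing dir='west', — result: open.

Invoking push passing x='west', and observe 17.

I invoke move passing dir='west', — result: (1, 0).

Next I call sense passing dir='north', and see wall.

Calling sense passing dir='south', giving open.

Next I call push passing x='south', which returns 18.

I invoke move passing dir='south', and see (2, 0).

Calling sense passing dir='south', and get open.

I try push passing x='south', and get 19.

I invoke move passing dir='south', — result: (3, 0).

I try sense passing dir='east', yielding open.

Then push passing x='east', — result: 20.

Next I call move passing dir='east', and see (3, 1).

Invoking sense passing dir='south', : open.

Calling push passing x='south', and see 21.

I run move passing dir='south', yielding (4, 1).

I call sense passing dir='west', yielding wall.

Then sense passing dir='east', and get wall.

I call sense passing dir='south', which returns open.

I use push passing x='south', and see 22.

Now I run move passing dir='south', : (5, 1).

I try sense passing dir='west', which returns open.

I run push passing x='west', → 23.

Invoking move passing dir='west', → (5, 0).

I run sense passing dir='south', — result: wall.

Then pop(), which returns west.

I use move passing dir='east', : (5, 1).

Invoking sense passing dir='east', and see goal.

I run move passing dir='east', yielding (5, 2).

Answer: (5, 2)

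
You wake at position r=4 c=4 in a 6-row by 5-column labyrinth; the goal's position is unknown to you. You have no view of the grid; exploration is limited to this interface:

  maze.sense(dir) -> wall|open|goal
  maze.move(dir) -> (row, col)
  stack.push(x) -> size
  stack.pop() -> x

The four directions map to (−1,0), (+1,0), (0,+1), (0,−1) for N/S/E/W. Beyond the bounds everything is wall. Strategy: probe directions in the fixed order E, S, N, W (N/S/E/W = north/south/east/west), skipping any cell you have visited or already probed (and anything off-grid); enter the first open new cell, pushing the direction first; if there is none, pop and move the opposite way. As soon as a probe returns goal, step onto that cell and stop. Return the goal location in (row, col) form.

·→ sense(dir: south)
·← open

·→ push(x: south)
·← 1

·→ move(dir: south)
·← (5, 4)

·→ sense(dir: west)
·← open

·→ push(x: west)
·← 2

·→ move(dir: west)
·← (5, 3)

·→ sense(dir: north)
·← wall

·→ sense(dir: west)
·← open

·→ push(x: west)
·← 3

·→ move(dir: west)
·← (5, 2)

·→ sense(dir: north)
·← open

·→ push(x: north)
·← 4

·→ move(dir: north)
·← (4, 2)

·→ sense(dir: north)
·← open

·→ push(x: north)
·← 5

·→ move(dir: north)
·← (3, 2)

·→ sense(dir: east)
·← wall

·→ sense(dir: north)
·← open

·→ push(x: north)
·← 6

·→ move(dir: north)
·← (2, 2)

·→ sense(dir: east)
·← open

·→ push(x: east)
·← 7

·→ move(dir: east)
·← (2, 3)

·→ sense(dir: east)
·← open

·→ push(x: east)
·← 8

·→ move(dir: east)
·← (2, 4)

·→ sense(dir: south)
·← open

·→ push(x: south)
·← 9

·→ move(dir: south)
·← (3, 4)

·→ pop()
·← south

·→ move(dir: north)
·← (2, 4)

·→ sense(dir: north)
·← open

·→ push(x: north)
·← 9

·→ move(dir: north)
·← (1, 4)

·→ sense(dir: north)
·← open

·→ push(x: north)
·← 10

·→ move(dir: north)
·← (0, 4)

·→ sense(dir: west)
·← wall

·→ pop()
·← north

·→ move(dir: south)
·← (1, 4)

·→ sense(dir: west)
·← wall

·→ pop()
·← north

·→ move(dir: south)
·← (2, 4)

·→ pop()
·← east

·→ move(dir: west)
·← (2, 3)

·→ pop()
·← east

·→ move(dir: west)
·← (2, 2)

·→ sense(dir: north)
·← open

·→ push(x: north)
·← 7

·→ move(dir: north)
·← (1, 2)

·→ sense(dir: north)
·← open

·→ push(x: north)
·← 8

·→ move(dir: north)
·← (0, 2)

·→ sense(dir: west)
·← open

·→ push(x: west)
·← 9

·→ move(dir: west)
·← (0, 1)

·→ sense(dir: south)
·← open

·→ push(x: south)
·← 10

·→ move(dir: south)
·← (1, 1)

·→ sense(dir: south)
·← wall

·→ sense(dir: west)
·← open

·→ push(x: west)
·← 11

·→ move(dir: west)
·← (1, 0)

·→ sense(dir: south)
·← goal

·→ move(dir: south)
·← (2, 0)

Answer: (2, 0)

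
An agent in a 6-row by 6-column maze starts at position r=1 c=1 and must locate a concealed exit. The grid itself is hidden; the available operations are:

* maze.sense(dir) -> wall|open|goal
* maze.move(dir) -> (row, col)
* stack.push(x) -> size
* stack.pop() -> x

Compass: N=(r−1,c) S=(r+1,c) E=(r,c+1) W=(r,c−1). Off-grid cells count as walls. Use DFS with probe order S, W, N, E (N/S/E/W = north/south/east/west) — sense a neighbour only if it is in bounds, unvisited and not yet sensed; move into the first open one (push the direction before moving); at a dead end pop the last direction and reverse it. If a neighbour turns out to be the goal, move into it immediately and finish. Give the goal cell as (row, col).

-> sense(dir='south')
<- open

-> push(x='south')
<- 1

-> move(dir='south')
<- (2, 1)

-> sense(dir='south')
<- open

-> push(x='south')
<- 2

-> move(dir='south')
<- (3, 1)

-> sense(dir='south')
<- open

-> push(x='south')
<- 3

-> move(dir='south')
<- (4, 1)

-> sense(dir='south')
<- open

-> push(x='south')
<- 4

-> move(dir='south')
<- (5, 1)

-> sense(dir='west')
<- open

-> push(x='west')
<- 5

-> move(dir='west')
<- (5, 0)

-> sense(dir='north')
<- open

-> push(x='north')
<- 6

-> move(dir='north')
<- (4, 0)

-> sense(dir='north')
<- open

-> push(x='north')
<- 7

-> move(dir='north')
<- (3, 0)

-> sense(dir='north')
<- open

-> push(x='north')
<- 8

-> move(dir='north')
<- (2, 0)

-> sense(dir='north')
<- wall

-> pop()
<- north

-> move(dir='south')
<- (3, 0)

-> pop()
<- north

-> move(dir='south')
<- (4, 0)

-> pop()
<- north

-> move(dir='south')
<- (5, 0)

-> pop()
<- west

-> move(dir='east')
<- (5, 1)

-> sense(dir='east')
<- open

-> push(x='east')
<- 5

-> move(dir='east')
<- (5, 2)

-> sense(dir='north')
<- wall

-> sense(dir='east')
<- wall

-> pop()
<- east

-> move(dir='west')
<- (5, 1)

-> pop()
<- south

-> move(dir='north')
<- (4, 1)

-> pop()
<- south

-> move(dir='north')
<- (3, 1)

-> sense(dir='east')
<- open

-> push(x='east')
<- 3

-> move(dir='east')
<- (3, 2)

-> sense(dir='north')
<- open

-> push(x='north')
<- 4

-> move(dir='north')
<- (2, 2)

-> sense(dir='north')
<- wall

-> sense(dir='east')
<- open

-> push(x='east')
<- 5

-> move(dir='east')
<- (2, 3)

-> sense(dir='south')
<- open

-> push(x='south')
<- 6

-> move(dir='south')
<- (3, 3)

-> sense(dir='south')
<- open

-> push(x='south')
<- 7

-> move(dir='south')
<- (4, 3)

-> sense(dir='east')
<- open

-> push(x='east')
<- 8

-> move(dir='east')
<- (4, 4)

-> sense(dir='south')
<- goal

-> move(dir='south')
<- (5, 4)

Answer: (5, 4)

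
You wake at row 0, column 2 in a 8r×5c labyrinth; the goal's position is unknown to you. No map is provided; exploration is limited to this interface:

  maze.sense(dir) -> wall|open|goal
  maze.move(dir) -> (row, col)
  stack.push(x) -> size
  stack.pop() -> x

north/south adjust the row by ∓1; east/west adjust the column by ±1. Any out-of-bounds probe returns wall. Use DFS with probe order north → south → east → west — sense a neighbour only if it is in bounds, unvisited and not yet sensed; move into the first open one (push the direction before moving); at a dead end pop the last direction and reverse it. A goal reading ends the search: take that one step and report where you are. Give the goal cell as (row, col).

Act: maze.sense[dir=south]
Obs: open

Act: stack.push[x=south]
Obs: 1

Act: maze.move[dir=south]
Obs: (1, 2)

Act: maze.sense[dir=south]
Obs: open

Act: stack.push[x=south]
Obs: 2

Act: maze.move[dir=south]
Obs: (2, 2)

Act: maze.sense[dir=south]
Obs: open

Act: stack.push[x=south]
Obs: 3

Act: maze.move[dir=south]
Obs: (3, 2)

Act: maze.sense[dir=south]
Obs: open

Act: stack.push[x=south]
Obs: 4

Act: maze.move[dir=south]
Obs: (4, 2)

Act: maze.sense[dir=south]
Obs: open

Act: stack.push[x=south]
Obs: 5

Act: maze.move[dir=south]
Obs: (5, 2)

Act: maze.sense[dir=south]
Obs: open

Act: stack.push[x=south]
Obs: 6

Act: maze.move[dir=south]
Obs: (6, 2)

Act: maze.sense[dir=south]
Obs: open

Act: stack.push[x=south]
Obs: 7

Act: maze.move[dir=south]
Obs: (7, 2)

Act: maze.sense[dir=east]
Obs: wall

Act: maze.sense[dir=west]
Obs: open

Act: stack.push[x=west]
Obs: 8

Act: maze.move[dir=west]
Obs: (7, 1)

Act: maze.sense[dir=north]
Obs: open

Act: stack.push[x=north]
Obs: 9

Act: maze.move[dir=north]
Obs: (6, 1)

Act: maze.sense[dir=north]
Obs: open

Act: stack.push[x=north]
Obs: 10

Act: maze.move[dir=north]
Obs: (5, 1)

Act: maze.sense[dir=north]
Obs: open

Act: stack.push[x=north]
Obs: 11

Act: maze.move[dir=north]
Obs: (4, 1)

Act: maze.sense[dir=north]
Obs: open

Act: stack.push[x=north]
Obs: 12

Act: maze.move[dir=north]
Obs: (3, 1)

Act: maze.sense[dir=north]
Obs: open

Act: stack.push[x=north]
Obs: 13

Act: maze.move[dir=north]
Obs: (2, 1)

Act: maze.sense[dir=north]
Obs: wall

Act: maze.sense[dir=west]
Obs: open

Act: stack.push[x=west]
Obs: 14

Act: maze.move[dir=west]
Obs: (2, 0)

Act: maze.sense[dir=north]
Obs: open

Act: stack.push[x=north]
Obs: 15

Act: maze.move[dir=north]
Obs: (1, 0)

Act: maze.sense[dir=north]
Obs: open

Act: stack.push[x=north]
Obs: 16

Act: maze.move[dir=north]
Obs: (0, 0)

Act: maze.sense[dir=east]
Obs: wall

Act: stack.pop[]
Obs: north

Act: maze.move[dir=south]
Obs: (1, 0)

Act: stack.pop[]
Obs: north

Act: maze.move[dir=south]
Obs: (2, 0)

Act: maze.sense[dir=south]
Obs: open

Act: stack.push[x=south]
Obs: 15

Act: maze.move[dir=south]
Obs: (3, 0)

Act: maze.sense[dir=south]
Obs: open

Act: stack.push[x=south]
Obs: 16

Act: maze.move[dir=south]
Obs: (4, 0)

Act: maze.sense[dir=south]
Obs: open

Act: stack.push[x=south]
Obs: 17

Act: maze.move[dir=south]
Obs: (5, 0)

Act: maze.sense[dir=south]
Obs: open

Act: stack.push[x=south]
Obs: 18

Act: maze.move[dir=south]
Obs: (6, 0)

Act: maze.sense[dir=south]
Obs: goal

Act: maze.move[dir=south]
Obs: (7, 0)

Answer: (7, 0)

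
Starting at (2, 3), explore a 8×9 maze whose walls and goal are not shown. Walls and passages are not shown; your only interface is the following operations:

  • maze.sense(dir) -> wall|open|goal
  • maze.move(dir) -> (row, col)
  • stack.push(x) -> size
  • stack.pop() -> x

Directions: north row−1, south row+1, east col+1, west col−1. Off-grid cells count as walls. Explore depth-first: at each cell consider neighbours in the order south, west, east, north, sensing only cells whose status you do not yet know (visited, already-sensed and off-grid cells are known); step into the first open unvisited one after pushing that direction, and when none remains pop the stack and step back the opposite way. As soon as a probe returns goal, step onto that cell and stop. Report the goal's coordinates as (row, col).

$ maze.sense dir='south'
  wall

$ maze.sense dir='west'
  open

$ stack.push x='west'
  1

$ maze.move dir='west'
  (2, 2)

$ maze.sense dir='south'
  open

$ stack.push x='south'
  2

$ maze.move dir='south'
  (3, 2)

$ maze.sense dir='south'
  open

$ stack.push x='south'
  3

$ maze.move dir='south'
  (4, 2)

$ maze.sense dir='south'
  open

$ stack.push x='south'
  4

$ maze.move dir='south'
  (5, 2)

$ maze.sense dir='south'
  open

$ stack.push x='south'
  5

$ maze.move dir='south'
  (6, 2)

$ maze.sense dir='south'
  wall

$ maze.sense dir='west'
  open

$ stack.push x='west'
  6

$ maze.move dir='west'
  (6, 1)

$ maze.sense dir='south'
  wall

$ maze.sense dir='west'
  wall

$ maze.sense dir='north'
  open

$ stack.push x='north'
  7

$ maze.move dir='north'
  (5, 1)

$ maze.sense dir='west'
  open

$ stack.push x='west'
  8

$ maze.move dir='west'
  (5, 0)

$ maze.sense dir='north'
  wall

$ stack.pop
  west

$ maze.move dir='east'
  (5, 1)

$ maze.sense dir='north'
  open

$ stack.push x='north'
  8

$ maze.move dir='north'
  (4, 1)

$ maze.sense dir='north'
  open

$ stack.push x='north'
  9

$ maze.move dir='north'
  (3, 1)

$ maze.sense dir='west'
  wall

$ maze.sense dir='north'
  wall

$ stack.pop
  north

$ maze.move dir='south'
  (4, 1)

$ stack.pop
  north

$ maze.move dir='south'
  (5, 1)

$ stack.pop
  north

$ maze.move dir='south'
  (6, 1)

$ stack.pop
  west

$ maze.move dir='east'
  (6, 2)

$ maze.sense dir='east'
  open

$ stack.push x='east'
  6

$ maze.move dir='east'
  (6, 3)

$ maze.sense dir='south'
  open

$ stack.push x='south'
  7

$ maze.move dir='south'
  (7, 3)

$ maze.sense dir='east'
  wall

$ stack.pop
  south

$ maze.move dir='north'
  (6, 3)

$ maze.sense dir='east'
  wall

$ maze.sense dir='north'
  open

$ stack.push x='north'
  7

$ maze.move dir='north'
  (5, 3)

$ maze.sense dir='east'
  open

$ stack.push x='east'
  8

$ maze.move dir='east'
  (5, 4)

$ maze.sense dir='east'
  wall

$ maze.sense dir='north'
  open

$ stack.push x='north'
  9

$ maze.move dir='north'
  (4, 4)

$ maze.sense dir='west'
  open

$ stack.push x='west'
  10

$ maze.move dir='west'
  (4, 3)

$ stack.pop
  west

$ maze.move dir='east'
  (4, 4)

$ maze.sense dir='east'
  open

$ stack.push x='east'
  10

$ maze.move dir='east'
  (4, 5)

$ maze.sense dir='east'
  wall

$ maze.sense dir='north'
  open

$ stack.push x='north'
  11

$ maze.move dir='north'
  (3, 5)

$ maze.sense dir='west'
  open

$ stack.push x='west'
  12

$ maze.move dir='west'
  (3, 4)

$ maze.sense dir='north'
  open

$ stack.push x='north'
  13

$ maze.move dir='north'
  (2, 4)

$ maze.sense dir='east'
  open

$ stack.push x='east'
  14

$ maze.move dir='east'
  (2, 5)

$ maze.sense dir='east'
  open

$ stack.push x='east'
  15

$ maze.move dir='east'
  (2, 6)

$ maze.sense dir='south'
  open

$ stack.push x='south'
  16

$ maze.move dir='south'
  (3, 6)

$ maze.sense dir='east'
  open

$ stack.push x='east'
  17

$ maze.move dir='east'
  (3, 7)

$ maze.sense dir='south'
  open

$ stack.push x='south'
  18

$ maze.move dir='south'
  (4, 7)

$ maze.sense dir='south'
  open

$ stack.push x='south'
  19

$ maze.move dir='south'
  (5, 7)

$ maze.sense dir='south'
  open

$ stack.push x='south'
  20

$ maze.move dir='south'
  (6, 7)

$ maze.sense dir='south'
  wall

$ maze.sense dir='west'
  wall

$ maze.sense dir='east'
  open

$ stack.push x='east'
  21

$ maze.move dir='east'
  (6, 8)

$ maze.sense dir='south'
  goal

$ maze.move dir='south'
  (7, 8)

Answer: (7, 8)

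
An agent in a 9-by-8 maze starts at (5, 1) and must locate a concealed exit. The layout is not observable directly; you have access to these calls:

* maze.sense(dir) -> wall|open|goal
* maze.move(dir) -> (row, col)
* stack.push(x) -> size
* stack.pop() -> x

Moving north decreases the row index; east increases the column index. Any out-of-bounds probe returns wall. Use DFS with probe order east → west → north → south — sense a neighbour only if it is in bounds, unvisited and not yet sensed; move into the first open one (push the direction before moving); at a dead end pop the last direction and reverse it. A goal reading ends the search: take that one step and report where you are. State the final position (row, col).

Step: maze.sense[dir→east]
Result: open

Step: stack.push[x→east]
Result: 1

Step: maze.move[dir→east]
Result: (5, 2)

Step: maze.sense[dir→east]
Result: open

Step: stack.push[x→east]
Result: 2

Step: maze.move[dir→east]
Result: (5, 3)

Step: maze.sense[dir→east]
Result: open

Step: stack.push[x→east]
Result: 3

Step: maze.move[dir→east]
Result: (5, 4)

Step: maze.sense[dir→east]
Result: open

Step: stack.push[x→east]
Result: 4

Step: maze.move[dir→east]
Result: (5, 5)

Step: maze.sense[dir→east]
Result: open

Step: stack.push[x→east]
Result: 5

Step: maze.move[dir→east]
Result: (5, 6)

Step: maze.sense[dir→east]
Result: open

Step: stack.push[x→east]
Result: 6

Step: maze.move[dir→east]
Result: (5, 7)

Step: maze.sense[dir→north]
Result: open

Step: stack.push[x→north]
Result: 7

Step: maze.move[dir→north]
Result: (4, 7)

Step: maze.sense[dir→west]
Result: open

Step: stack.push[x→west]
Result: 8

Step: maze.move[dir→west]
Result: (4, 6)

Step: maze.sense[dir→west]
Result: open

Step: stack.push[x→west]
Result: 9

Step: maze.move[dir→west]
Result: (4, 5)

Step: maze.sense[dir→west]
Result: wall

Step: maze.sense[dir→north]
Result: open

Step: stack.push[x→north]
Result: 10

Step: maze.move[dir→north]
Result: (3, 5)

Step: maze.sense[dir→east]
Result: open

Step: stack.push[x→east]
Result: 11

Step: maze.move[dir→east]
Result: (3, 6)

Step: maze.sense[dir→east]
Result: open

Step: stack.push[x→east]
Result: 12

Step: maze.move[dir→east]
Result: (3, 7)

Step: maze.sense[dir→north]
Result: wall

Step: stack.pop[]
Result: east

Step: maze.move[dir→west]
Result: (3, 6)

Step: maze.sense[dir→north]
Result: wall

Step: stack.pop[]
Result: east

Step: maze.move[dir→west]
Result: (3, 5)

Step: maze.sense[dir→west]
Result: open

Step: stack.push[x→west]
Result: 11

Step: maze.move[dir→west]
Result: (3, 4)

Step: maze.sense[dir→west]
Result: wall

Step: maze.sense[dir→north]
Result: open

Step: stack.push[x→north]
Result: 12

Step: maze.move[dir→north]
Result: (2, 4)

Step: maze.sense[dir→east]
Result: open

Step: stack.push[x→east]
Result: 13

Step: maze.move[dir→east]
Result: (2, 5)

Step: maze.sense[dir→north]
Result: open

Step: stack.push[x→north]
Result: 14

Step: maze.move[dir→north]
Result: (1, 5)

Step: maze.sense[dir→east]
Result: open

Step: stack.push[x→east]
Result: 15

Step: maze.move[dir→east]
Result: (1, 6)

Step: maze.sense[dir→east]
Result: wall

Step: maze.sense[dir→north]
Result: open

Step: stack.push[x→north]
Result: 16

Step: maze.move[dir→north]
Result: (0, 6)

Step: maze.sense[dir→east]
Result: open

Step: stack.push[x→east]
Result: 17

Step: maze.move[dir→east]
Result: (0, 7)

Step: stack.pop[]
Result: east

Step: maze.move[dir→west]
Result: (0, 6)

Step: maze.sense[dir→west]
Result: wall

Step: stack.pop[]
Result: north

Step: maze.move[dir→south]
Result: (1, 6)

Step: stack.pop[]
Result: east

Step: maze.move[dir→west]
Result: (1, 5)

Step: maze.sense[dir→west]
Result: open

Step: stack.push[x→west]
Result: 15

Step: maze.move[dir→west]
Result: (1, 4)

Step: maze.sense[dir→west]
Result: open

Step: stack.push[x→west]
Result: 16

Step: maze.move[dir→west]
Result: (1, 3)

Step: maze.sense[dir→west]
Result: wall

Step: maze.sense[dir→north]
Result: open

Step: stack.push[x→north]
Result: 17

Step: maze.move[dir→north]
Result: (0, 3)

Step: maze.sense[dir→east]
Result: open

Step: stack.push[x→east]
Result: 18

Step: maze.move[dir→east]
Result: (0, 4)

Step: stack.pop[]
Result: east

Step: maze.move[dir→west]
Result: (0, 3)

Step: maze.sense[dir→west]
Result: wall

Step: stack.pop[]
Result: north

Step: maze.move[dir→south]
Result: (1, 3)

Step: maze.sense[dir→south]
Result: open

Step: stack.push[x→south]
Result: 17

Step: maze.move[dir→south]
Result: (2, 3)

Step: maze.sense[dir→west]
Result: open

Step: stack.push[x→west]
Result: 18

Step: maze.move[dir→west]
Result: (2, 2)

Step: maze.sense[dir→west]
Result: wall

Step: maze.sense[dir→south]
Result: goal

Step: maze.move[dir→south]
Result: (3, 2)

Answer: (3, 2)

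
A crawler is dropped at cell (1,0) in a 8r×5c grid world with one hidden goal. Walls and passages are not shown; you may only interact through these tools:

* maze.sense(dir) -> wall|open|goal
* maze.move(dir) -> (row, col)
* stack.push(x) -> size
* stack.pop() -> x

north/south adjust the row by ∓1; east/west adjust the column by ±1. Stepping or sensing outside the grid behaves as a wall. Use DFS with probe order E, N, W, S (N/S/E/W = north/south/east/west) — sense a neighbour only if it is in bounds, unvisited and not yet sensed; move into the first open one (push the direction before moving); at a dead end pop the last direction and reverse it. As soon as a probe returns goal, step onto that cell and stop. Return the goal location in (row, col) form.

Do: sense[east]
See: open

Do: push[east]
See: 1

Do: move[east]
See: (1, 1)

Do: sense[east]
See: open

Do: push[east]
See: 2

Do: move[east]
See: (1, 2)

Do: sense[east]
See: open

Do: push[east]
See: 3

Do: move[east]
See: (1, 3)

Do: sense[east]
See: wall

Do: sense[north]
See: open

Do: push[north]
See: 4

Do: move[north]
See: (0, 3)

Do: sense[east]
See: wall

Do: sense[west]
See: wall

Do: pop[]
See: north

Do: move[south]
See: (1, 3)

Do: sense[south]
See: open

Do: push[south]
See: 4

Do: move[south]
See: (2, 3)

Do: sense[east]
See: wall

Do: sense[west]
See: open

Do: push[west]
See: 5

Do: move[west]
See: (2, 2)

Do: sense[west]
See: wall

Do: sense[south]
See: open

Do: push[south]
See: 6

Do: move[south]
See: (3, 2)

Do: sense[east]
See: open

Do: push[east]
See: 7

Do: move[east]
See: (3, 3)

Do: sense[east]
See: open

Do: push[east]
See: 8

Do: move[east]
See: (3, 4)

Do: sense[south]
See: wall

Do: pop[]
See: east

Do: move[west]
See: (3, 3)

Do: sense[south]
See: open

Do: push[south]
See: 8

Do: move[south]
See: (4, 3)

Do: sense[west]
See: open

Do: push[west]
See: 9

Do: move[west]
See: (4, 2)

Do: sense[west]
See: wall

Do: sense[south]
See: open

Do: push[south]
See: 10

Do: move[south]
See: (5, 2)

Do: sense[east]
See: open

Do: push[east]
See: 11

Do: move[east]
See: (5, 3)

Do: sense[east]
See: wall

Do: sense[south]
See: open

Do: push[south]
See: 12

Do: move[south]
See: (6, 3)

Do: sense[east]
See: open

Do: push[east]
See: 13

Do: move[east]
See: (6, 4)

Do: sense[south]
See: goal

Do: move[south]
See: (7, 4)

Answer: (7, 4)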